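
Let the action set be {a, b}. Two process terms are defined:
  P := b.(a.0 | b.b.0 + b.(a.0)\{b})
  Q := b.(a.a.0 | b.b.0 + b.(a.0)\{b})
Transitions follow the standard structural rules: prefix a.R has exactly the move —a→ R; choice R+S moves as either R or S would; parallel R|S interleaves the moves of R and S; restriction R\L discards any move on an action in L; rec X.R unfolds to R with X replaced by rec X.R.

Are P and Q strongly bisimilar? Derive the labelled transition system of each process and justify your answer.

NO

P's transition system — 9 states:
  p0 = b.(a.0 | b.b.0 + b.(a.0)\{b}) has moves =b=> p1
  p1 = a.0 | b.b.0 + b.(a.0)\{b} has moves =a=> p2, =b=> p3, =b=> p4
  p2 = 0 | b.b.0 has moves =b=> p5
  p3 = (a.0)\{b} has moves =a=> p6
  p4 = a.0 | b.0 has moves =a=> p5, =b=> p7
  p5 = 0 | b.0 has moves =b=> p8
  p6 = 0\{b} has moves (no moves)
  p7 = a.0 | 0 has moves =a=> p8
  p8 = 0 | 0 has moves (no moves)
Q's transition system — 12 states:
  q0 = b.(a.a.0 | b.b.0 + b.(a.0)\{b}) has moves =b=> q1
  q1 = a.a.0 | b.b.0 + b.(a.0)\{b} has moves =a=> q2, =b=> q3, =b=> q4
  q2 = a.0 | b.b.0 has moves =a=> q5, =b=> q6
  q3 = (a.0)\{b} has moves =a=> q7
  q4 = a.a.0 | b.0 has moves =a=> q6, =b=> q8
  q5 = 0 | b.b.0 has moves =b=> q9
  q6 = a.0 | b.0 has moves =a=> q9, =b=> q10
  q7 = 0\{b} has moves (no moves)
  q8 = a.a.0 | 0 has moves =a=> q10
  q9 = 0 | b.0 has moves =b=> q11
  q10 = a.0 | 0 has moves =a=> q11
  q11 = 0 | 0 has moves (no moves)
Bisimilarity quotient blocks:
  B0 = {p0}
  B1 = {p1}
  B2 = {p3, p7, q10, q3}
  B3 = {p6, p8, q11, q7}
  B4 = {p2, q5}
  B5 = {p5, q9}
  B6 = {p4, q6}
  B7 = {q0}
  B8 = {q1}
  B9 = {q4}
  B10 = {q8}
  B11 = {q2}
p0 ∈ B0, q0 ∈ B7 → different blocks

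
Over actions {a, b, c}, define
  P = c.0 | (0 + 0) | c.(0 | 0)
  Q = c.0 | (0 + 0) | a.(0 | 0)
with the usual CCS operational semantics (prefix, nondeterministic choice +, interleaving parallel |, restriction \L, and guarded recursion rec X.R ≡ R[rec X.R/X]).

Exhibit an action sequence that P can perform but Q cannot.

cc

LTS(P): 4 reachable states
  u0 = c.0 | (0 + 0) | c.(0 | 0) :: --c--▸ u1, --c--▸ u2
  u1 = 0 | (0 + 0) | c.(0 | 0) :: --c--▸ u3
  u2 = c.0 | (0 + 0) | (0 | 0) :: --c--▸ u3
  u3 = 0 | (0 + 0) | (0 | 0) :: ·
LTS(Q): 4 reachable states
  v0 = c.0 | (0 + 0) | a.(0 | 0) :: --a--▸ v1, --c--▸ v2
  v1 = c.0 | (0 + 0) | (0 | 0) :: --c--▸ v3
  v2 = 0 | (0 + 0) | a.(0 | 0) :: --a--▸ v3
  v3 = 0 | (0 + 0) | (0 | 0) :: ·
Executing cc from P (initial set {u0}):
  [1] c ⇒ {u1, u2}
  [2] c ⇒ {u3}
  P completes σ.
Executing cc from Q (initial set {v0}):
  [1] c ⇒ {v2}
  [2] c ⇒ ∅ (Q stuck)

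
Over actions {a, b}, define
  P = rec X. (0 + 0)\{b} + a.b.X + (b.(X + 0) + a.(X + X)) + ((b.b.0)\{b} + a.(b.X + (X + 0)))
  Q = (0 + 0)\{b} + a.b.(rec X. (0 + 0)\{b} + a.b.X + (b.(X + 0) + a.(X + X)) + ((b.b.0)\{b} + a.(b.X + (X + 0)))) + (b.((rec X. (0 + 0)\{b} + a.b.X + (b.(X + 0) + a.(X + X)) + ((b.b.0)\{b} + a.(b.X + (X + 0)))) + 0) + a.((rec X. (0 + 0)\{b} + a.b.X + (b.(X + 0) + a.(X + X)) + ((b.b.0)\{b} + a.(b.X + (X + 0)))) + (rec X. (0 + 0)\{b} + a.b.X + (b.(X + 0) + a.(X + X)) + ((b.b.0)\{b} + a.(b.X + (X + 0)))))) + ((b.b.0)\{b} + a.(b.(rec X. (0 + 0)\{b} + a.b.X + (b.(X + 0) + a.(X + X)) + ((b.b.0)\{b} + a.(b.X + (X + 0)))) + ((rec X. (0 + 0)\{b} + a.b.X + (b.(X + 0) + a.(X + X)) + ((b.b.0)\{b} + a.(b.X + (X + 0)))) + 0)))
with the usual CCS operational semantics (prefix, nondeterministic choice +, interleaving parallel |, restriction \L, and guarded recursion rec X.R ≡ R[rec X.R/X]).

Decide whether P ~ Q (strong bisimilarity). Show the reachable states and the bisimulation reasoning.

P ~ Q

P's transition system — 5 states:
  m0 = rec X. (0 + 0)\{b} + a.b.X + (b.(X + 0) + a.(X + X)) + ((b.b.0)\{b} + a.(b.X + (X + 0))) :: ··a··> m1, ··a··> m2, ··a··> m3, ··b··> m4
  m1 = (rec X. (0 + 0)\{b} + a.b.X + (b.(X + 0) + a.(X + X)) + ((b.b.0)\{b} + a.(b.X + (X + 0)))) + (rec X. (0 + 0)\{b} + a.b.X + (b.(X + 0) + a.(X + X)) + ((b.b.0)\{b} + a.(b.X + (X + 0)))) :: ··a··> m1, ··a··> m2, ··a··> m3, ··b··> m4
  m2 = b.(rec X. (0 + 0)\{b} + a.b.X + (b.(X + 0) + a.(X + X)) + ((b.b.0)\{b} + a.(b.X + (X + 0)))) :: ··b··> m0
  m3 = b.(rec X. (0 + 0)\{b} + a.b.X + (b.(X + 0) + a.(X + X)) + ((b.b.0)\{b} + a.(b.X + (X + 0)))) + ((rec X. (0 + 0)\{b} + a.b.X + (b.(X + 0) + a.(X + X)) + ((b.b.0)\{b} + a.(b.X + (X + 0)))) + 0) :: ··a··> m1, ··a··> m2, ··a··> m3, ··b··> m0, ··b··> m4
  m4 = (rec X. (0 + 0)\{b} + a.b.X + (b.(X + 0) + a.(X + X)) + ((b.b.0)\{b} + a.(b.X + (X + 0)))) + 0 :: ··a··> m1, ··a··> m2, ··a··> m3, ··b··> m4
Q's transition system — 6 states:
  n0 = (0 + 0)\{b} + a.b.(rec X. (0 + 0)\{b} + a.b.X + (b.(X + 0) + a.(X + X)) + ((b.b.0)\{b} + a.(b.X + (X + 0)))) + (b.((rec X. (0 + 0)\{b} + a.b.X + (b.(X + 0) + a.(X + X)) + ((b.b.0)\{b} + a.(b.X + (X + 0)))) + 0) + a.((rec X. (0 + 0)\{b} + a.b.X + (b.(X + 0) + a.(X + X)) + ((b.b.0)\{b} + a.(b.X + (X + 0)))) + (rec X. (0 + 0)\{b} + a.b.X + (b.(X + 0) + a.(X + X)) + ((b.b.0)\{b} + a.(b.X + (X + 0)))))) + ((b.b.0)\{b} + a.(b.(rec X. (0 + 0)\{b} + a.b.X + (b.(X + 0) + a.(X + X)) + ((b.b.0)\{b} + a.(b.X + (X + 0)))) + ((rec X. (0 + 0)\{b} + a.b.X + (b.(X + 0) + a.(X + X)) + ((b.b.0)\{b} + a.(b.X + (X + 0)))) + 0))) :: ··a··> n1, ··a··> n2, ··a··> n3, ··b··> n4
  n1 = (rec X. (0 + 0)\{b} + a.b.X + (b.(X + 0) + a.(X + X)) + ((b.b.0)\{b} + a.(b.X + (X + 0)))) + (rec X. (0 + 0)\{b} + a.b.X + (b.(X + 0) + a.(X + X)) + ((b.b.0)\{b} + a.(b.X + (X + 0)))) :: ··a··> n1, ··a··> n2, ··a··> n3, ··b··> n4
  n2 = b.(rec X. (0 + 0)\{b} + a.b.X + (b.(X + 0) + a.(X + X)) + ((b.b.0)\{b} + a.(b.X + (X + 0)))) :: ··b··> n5
  n3 = b.(rec X. (0 + 0)\{b} + a.b.X + (b.(X + 0) + a.(X + X)) + ((b.b.0)\{b} + a.(b.X + (X + 0)))) + ((rec X. (0 + 0)\{b} + a.b.X + (b.(X + 0) + a.(X + X)) + ((b.b.0)\{b} + a.(b.X + (X + 0)))) + 0) :: ··a··> n1, ··a··> n2, ··a··> n3, ··b··> n4, ··b··> n5
  n4 = (rec X. (0 + 0)\{b} + a.b.X + (b.(X + 0) + a.(X + X)) + ((b.b.0)\{b} + a.(b.X + (X + 0)))) + 0 :: ··a··> n1, ··a··> n2, ··a··> n3, ··b··> n4
  n5 = rec X. (0 + 0)\{b} + a.b.X + (b.(X + 0) + a.(X + X)) + ((b.b.0)\{b} + a.(b.X + (X + 0))) :: ··a··> n1, ··a··> n2, ··a··> n3, ··b··> n4
Coarsest stable partition (strong bisimilarity classes):
  B0 = {m0, m1, m3, m4, n0, n1, n3, n4, n5}
  B1 = {m2, n2}
m0 ∈ B0, n0 ∈ B0 → same block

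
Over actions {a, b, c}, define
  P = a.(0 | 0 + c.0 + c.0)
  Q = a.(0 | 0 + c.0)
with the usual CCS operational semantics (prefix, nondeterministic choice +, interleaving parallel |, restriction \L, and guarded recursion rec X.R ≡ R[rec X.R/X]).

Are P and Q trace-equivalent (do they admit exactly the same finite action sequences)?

Reachable graph of P (3 states):
  u0 = a.(0 | 0 + c.0 + c.0) :: ··a··> u1
  u1 = 0 | 0 + c.0 + c.0 :: ··c··> u2
  u2 = 0 :: stopped
Reachable graph of Q (3 states):
  v0 = a.(0 | 0 + c.0) :: ··a··> v1
  v1 = 0 | 0 + c.0 :: ··c··> v2
  v2 = 0 :: stopped
Partition-refinement fixed point:
  B0 = {u0, v0}
  B1 = {u1, v1}
  B2 = {u2, v2}
u0 ∈ B0, v0 ∈ B0 → same block
Bisimilar ⇒ trace-equivalent.

traces(P) = traces(Q)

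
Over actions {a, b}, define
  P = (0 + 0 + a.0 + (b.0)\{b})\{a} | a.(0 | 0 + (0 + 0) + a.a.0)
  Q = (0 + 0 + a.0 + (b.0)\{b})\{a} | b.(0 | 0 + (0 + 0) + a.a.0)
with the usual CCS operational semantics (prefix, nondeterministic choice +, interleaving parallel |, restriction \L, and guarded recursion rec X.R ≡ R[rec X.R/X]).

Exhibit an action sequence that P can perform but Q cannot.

a

Reachable graph of P (4 states):
  u0 = (0 + 0 + a.0 + (b.0)\{b})\{a} | a.(0 | 0 + (0 + 0) + a.a.0) ⊢ =a=> u1
  u1 = (0 + 0 + a.0 + (b.0)\{b})\{a} | (0 | 0 + (0 + 0) + a.a.0) ⊢ =a=> u2
  u2 = (0 + 0 + a.0 + (b.0)\{b})\{a} | a.0 ⊢ =a=> u3
  u3 = (0 + 0 + a.0 + (b.0)\{b})\{a} | 0 ⊢ deadlocked
Reachable graph of Q (4 states):
  v0 = (0 + 0 + a.0 + (b.0)\{b})\{a} | b.(0 | 0 + (0 + 0) + a.a.0) ⊢ =b=> v1
  v1 = (0 + 0 + a.0 + (b.0)\{b})\{a} | (0 | 0 + (0 + 0) + a.a.0) ⊢ =a=> v2
  v2 = (0 + 0 + a.0 + (b.0)\{b})\{a} | a.0 ⊢ =a=> v3
  v3 = (0 + 0 + a.0 + (b.0)\{b})\{a} | 0 ⊢ deadlocked
Run σ = ⟨a⟩ on P: start {u0}
  [1] a ⇒ {u1}
  — P admits the full trace.
Run σ = ⟨a⟩ on Q: start {v0}
  [1] a ⇒ ∅ (Q stuck)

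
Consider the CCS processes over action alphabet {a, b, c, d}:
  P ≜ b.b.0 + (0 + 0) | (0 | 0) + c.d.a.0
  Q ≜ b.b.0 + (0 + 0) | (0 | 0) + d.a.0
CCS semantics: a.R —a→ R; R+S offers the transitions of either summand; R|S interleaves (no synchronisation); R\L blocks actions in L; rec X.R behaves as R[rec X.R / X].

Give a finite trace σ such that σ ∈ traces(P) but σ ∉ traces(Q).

c

LTS(P): 5 reachable states
  m0 = b.b.0 + (0 + 0) | (0 | 0) + c.d.a.0 → ··b··> m1, ··c··> m2
  m1 = b.0 → ··b··> m3
  m2 = d.a.0 → ··d··> m4
  m3 = 0 → stopped
  m4 = a.0 → ··a··> m3
LTS(Q): 4 reachable states
  n0 = b.b.0 + (0 + 0) | (0 | 0) + d.a.0 → ··b··> n1, ··d··> n2
  n1 = b.0 → ··b··> n3
  n2 = a.0 → ··a··> n3
  n3 = 0 → stopped
Run σ = ⟨c⟩ on P: start {m0}
  after c @ step 1: {m2}
  — P admits the full trace.
Run σ = ⟨c⟩ on Q: start {n0}
  after c @ step 1: no successor for Q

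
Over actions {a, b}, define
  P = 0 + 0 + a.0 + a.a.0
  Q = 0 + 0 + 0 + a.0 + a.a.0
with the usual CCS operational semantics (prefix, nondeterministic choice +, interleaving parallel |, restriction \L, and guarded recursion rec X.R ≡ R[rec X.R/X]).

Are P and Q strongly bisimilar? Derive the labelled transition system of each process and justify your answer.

LTS(P): 3 reachable states
  p0 = 0 + 0 + a.0 + a.a.0 :: -a-> p1, -a-> p2
  p1 = 0 :: stopped
  p2 = a.0 :: -a-> p1
LTS(Q): 3 reachable states
  q0 = 0 + 0 + 0 + a.0 + a.a.0 :: -a-> q1, -a-> q2
  q1 = 0 :: stopped
  q2 = a.0 :: -a-> q1
Coarsest stable partition (strong bisimilarity classes):
  B0 = {p0, q0}
  B1 = {p1, q1}
  B2 = {p2, q2}
p0 ∈ B0, q0 ∈ B0 → same block

bisimilar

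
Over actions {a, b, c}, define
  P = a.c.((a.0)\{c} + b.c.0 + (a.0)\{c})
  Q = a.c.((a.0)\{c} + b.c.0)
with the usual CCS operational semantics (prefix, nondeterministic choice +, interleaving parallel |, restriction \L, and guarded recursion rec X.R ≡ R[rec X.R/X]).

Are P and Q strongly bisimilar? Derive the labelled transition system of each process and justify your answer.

Reachable graph of P (6 states):
  u0 = a.c.((a.0)\{c} + b.c.0 + (a.0)\{c}) has moves --a--▸ u1
  u1 = c.((a.0)\{c} + b.c.0 + (a.0)\{c}) has moves --c--▸ u2
  u2 = (a.0)\{c} + b.c.0 + (a.0)\{c} has moves --a--▸ u3, --b--▸ u4
  u3 = 0\{c} has moves (no moves)
  u4 = c.0 has moves --c--▸ u5
  u5 = 0 has moves (no moves)
Reachable graph of Q (6 states):
  v0 = a.c.((a.0)\{c} + b.c.0) has moves --a--▸ v1
  v1 = c.((a.0)\{c} + b.c.0) has moves --c--▸ v2
  v2 = (a.0)\{c} + b.c.0 has moves --a--▸ v3, --b--▸ v4
  v3 = 0\{c} has moves (no moves)
  v4 = c.0 has moves --c--▸ v5
  v5 = 0 has moves (no moves)
Coarsest stable partition (strong bisimilarity classes):
  B0 = {u0, v0}
  B1 = {u1, v1}
  B2 = {u2, v2}
  B3 = {u4, v4}
  B4 = {u3, u5, v3, v5}
u0 ∈ B0, v0 ∈ B0 → same block

P ~ Q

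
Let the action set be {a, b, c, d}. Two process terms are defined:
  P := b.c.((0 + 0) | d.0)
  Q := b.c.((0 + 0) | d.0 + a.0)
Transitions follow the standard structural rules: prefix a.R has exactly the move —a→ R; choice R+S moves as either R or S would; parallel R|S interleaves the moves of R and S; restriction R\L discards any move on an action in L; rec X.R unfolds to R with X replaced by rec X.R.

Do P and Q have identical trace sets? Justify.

traces(P) ≠ traces(Q) — witness ⟨bca⟩

LTS(P): 4 reachable states
  s0 = b.c.((0 + 0) | d.0) ⊢ --b--▸ s1
  s1 = c.((0 + 0) | d.0) ⊢ --c--▸ s2
  s2 = (0 + 0) | d.0 ⊢ --d--▸ s3
  s3 = (0 + 0) | 0 ⊢ ·
LTS(Q): 5 reachable states
  t0 = b.c.((0 + 0) | d.0 + a.0) ⊢ --b--▸ t1
  t1 = c.((0 + 0) | d.0 + a.0) ⊢ --c--▸ t2
  t2 = (0 + 0) | d.0 + a.0 ⊢ --a--▸ t3, --d--▸ t4
  t3 = 0 ⊢ ·
  t4 = (0 + 0) | 0 ⊢ ·
Run σ = ⟨bca⟩ on Q: start {t0}
  after b @ step 1: {t1}
  after c @ step 2: {t2}
  after a @ step 3: {t3}
  — Q admits the full trace.
Run σ = ⟨bca⟩ on P: start {s0}
  after b @ step 1: {s1}
  after c @ step 2: {s2}
  after a @ step 3: ∅ (P stuck)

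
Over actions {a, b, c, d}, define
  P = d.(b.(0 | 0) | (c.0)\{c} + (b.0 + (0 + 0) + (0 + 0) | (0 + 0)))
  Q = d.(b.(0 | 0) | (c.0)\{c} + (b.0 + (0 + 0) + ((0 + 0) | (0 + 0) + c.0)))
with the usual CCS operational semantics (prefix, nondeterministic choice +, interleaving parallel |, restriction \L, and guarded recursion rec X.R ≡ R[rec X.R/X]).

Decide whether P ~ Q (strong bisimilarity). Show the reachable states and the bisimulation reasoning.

LTS(P): 4 reachable states
  m0 = d.(b.(0 | 0) | (c.0)\{c} + (b.0 + (0 + 0) + (0 + 0) | (0 + 0))) :: -d-> m1
  m1 = b.(0 | 0) | (c.0)\{c} + (b.0 + (0 + 0) + (0 + 0) | (0 + 0)) :: -b-> m2, -b-> m3
  m2 = 0 :: (no moves)
  m3 = 0 | 0 | (c.0)\{c} :: (no moves)
LTS(Q): 4 reachable states
  n0 = d.(b.(0 | 0) | (c.0)\{c} + (b.0 + (0 + 0) + ((0 + 0) | (0 + 0) + c.0))) :: -d-> n1
  n1 = b.(0 | 0) | (c.0)\{c} + (b.0 + (0 + 0) + ((0 + 0) | (0 + 0) + c.0)) :: -b-> n2, -b-> n3, -c-> n2
  n2 = 0 :: (no moves)
  n3 = 0 | 0 | (c.0)\{c} :: (no moves)
Coarsest stable partition (strong bisimilarity classes):
  B0 = {m0}
  B1 = {m1}
  B2 = {m2, m3, n2, n3}
  B3 = {n0}
  B4 = {n1}
m0 ∈ B0, n0 ∈ B3 → different blocks

P ≁ Q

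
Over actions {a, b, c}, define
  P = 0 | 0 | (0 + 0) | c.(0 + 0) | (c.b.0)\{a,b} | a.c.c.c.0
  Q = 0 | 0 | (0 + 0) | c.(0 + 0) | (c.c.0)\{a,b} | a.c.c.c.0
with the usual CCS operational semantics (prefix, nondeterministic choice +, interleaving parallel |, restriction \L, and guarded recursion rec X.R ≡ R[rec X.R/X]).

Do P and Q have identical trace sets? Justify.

P's transition system — 20 states:
  m0 = 0 | 0 | (0 + 0) | c.(0 + 0) | (c.b.0)\{a,b} | a.c.c.c.0 ⊢ ··a··> m1, ··c··> m2, ··c··> m3
  m1 = 0 | 0 | (0 + 0) | c.(0 + 0) | (c.b.0)\{a,b} | c.c.c.0 ⊢ ··c··> m4, ··c··> m5, ··c··> m6
  m2 = 0 | 0 | (0 + 0) | (0 + 0) | (c.b.0)\{a,b} | a.c.c.c.0 ⊢ ··a··> m4, ··c··> m7
  m3 = 0 | 0 | (0 + 0) | c.(0 + 0) | (b.0)\{a,b} | a.c.c.c.0 ⊢ ··a··> m5, ··c··> m7
  m4 = 0 | 0 | (0 + 0) | (0 + 0) | (c.b.0)\{a,b} | c.c.c.0 ⊢ ··c··> m8, ··c··> m9
  m5 = 0 | 0 | (0 + 0) | c.(0 + 0) | (b.0)\{a,b} | c.c.c.0 ⊢ ··c··> m10, ··c··> m8
  m6 = 0 | 0 | (0 + 0) | c.(0 + 0) | (c.b.0)\{a,b} | c.c.0 ⊢ ··c··> m10, ··c··> m11, ··c··> m9
  m7 = 0 | 0 | (0 + 0) | (0 + 0) | (b.0)\{a,b} | a.c.c.c.0 ⊢ ··a··> m8
  m8 = 0 | 0 | (0 + 0) | (0 + 0) | (b.0)\{a,b} | c.c.c.0 ⊢ ··c··> m12
  m9 = 0 | 0 | (0 + 0) | (0 + 0) | (c.b.0)\{a,b} | c.c.0 ⊢ ··c··> m12, ··c··> m13
  m10 = 0 | 0 | (0 + 0) | c.(0 + 0) | (b.0)\{a,b} | c.c.0 ⊢ ··c··> m12, ··c··> m14
  m11 = 0 | 0 | (0 + 0) | c.(0 + 0) | (c.b.0)\{a,b} | c.0 ⊢ ··c··> m13, ··c··> m14, ··c··> m15
  m12 = 0 | 0 | (0 + 0) | (0 + 0) | (b.0)\{a,b} | c.c.0 ⊢ ··c··> m16
  m13 = 0 | 0 | (0 + 0) | (0 + 0) | (c.b.0)\{a,b} | c.0 ⊢ ··c··> m16, ··c··> m17
  m14 = 0 | 0 | (0 + 0) | c.(0 + 0) | (b.0)\{a,b} | c.0 ⊢ ··c··> m16, ··c··> m18
  m15 = 0 | 0 | (0 + 0) | c.(0 + 0) | (c.b.0)\{a,b} | 0 ⊢ ··c··> m17, ··c··> m18
  m16 = 0 | 0 | (0 + 0) | (0 + 0) | (b.0)\{a,b} | c.0 ⊢ ··c··> m19
  m17 = 0 | 0 | (0 + 0) | (0 + 0) | (c.b.0)\{a,b} | 0 ⊢ ··c··> m19
  m18 = 0 | 0 | (0 + 0) | c.(0 + 0) | (b.0)\{a,b} | 0 ⊢ ··c··> m19
  m19 = 0 | 0 | (0 + 0) | (0 + 0) | (b.0)\{a,b} | 0 ⊢ stopped
Q's transition system — 30 states:
  n0 = 0 | 0 | (0 + 0) | c.(0 + 0) | (c.c.0)\{a,b} | a.c.c.c.0 ⊢ ··a··> n1, ··c··> n2, ··c··> n3
  n1 = 0 | 0 | (0 + 0) | c.(0 + 0) | (c.c.0)\{a,b} | c.c.c.0 ⊢ ··c··> n4, ··c··> n5, ··c··> n6
  n2 = 0 | 0 | (0 + 0) | (0 + 0) | (c.c.0)\{a,b} | a.c.c.c.0 ⊢ ··a··> n4, ··c··> n7
  n3 = 0 | 0 | (0 + 0) | c.(0 + 0) | (c.0)\{a,b} | a.c.c.c.0 ⊢ ··a··> n5, ··c··> n7, ··c··> n8
  n4 = 0 | 0 | (0 + 0) | (0 + 0) | (c.c.0)\{a,b} | c.c.c.0 ⊢ ··c··> n10, ··c··> n9
  n5 = 0 | 0 | (0 + 0) | c.(0 + 0) | (c.0)\{a,b} | c.c.c.0 ⊢ ··c··> n11, ··c··> n12, ··c··> n9
  n6 = 0 | 0 | (0 + 0) | c.(0 + 0) | (c.c.0)\{a,b} | c.c.0 ⊢ ··c··> n10, ··c··> n11, ··c··> n13
  n7 = 0 | 0 | (0 + 0) | (0 + 0) | (c.0)\{a,b} | a.c.c.c.0 ⊢ ··a··> n9, ··c··> n14
  n8 = 0 | 0 | (0 + 0) | c.(0 + 0) | 0\{a,b} | a.c.c.c.0 ⊢ ··a··> n12, ··c··> n14
  n9 = 0 | 0 | (0 + 0) | (0 + 0) | (c.0)\{a,b} | c.c.c.0 ⊢ ··c··> n15, ··c··> n16
  n10 = 0 | 0 | (0 + 0) | (0 + 0) | (c.c.0)\{a,b} | c.c.0 ⊢ ··c··> n15, ··c··> n17
  n11 = 0 | 0 | (0 + 0) | c.(0 + 0) | (c.0)\{a,b} | c.c.0 ⊢ ··c··> n15, ··c··> n18, ··c··> n19
  n12 = 0 | 0 | (0 + 0) | c.(0 + 0) | 0\{a,b} | c.c.c.0 ⊢ ··c··> n16, ··c··> n19
  n13 = 0 | 0 | (0 + 0) | c.(0 + 0) | (c.c.0)\{a,b} | c.0 ⊢ ··c··> n17, ··c··> n18, ··c··> n20
  n14 = 0 | 0 | (0 + 0) | (0 + 0) | 0\{a,b} | a.c.c.c.0 ⊢ ··a··> n16
  n15 = 0 | 0 | (0 + 0) | (0 + 0) | (c.0)\{a,b} | c.c.0 ⊢ ··c··> n21, ··c··> n22
  n16 = 0 | 0 | (0 + 0) | (0 + 0) | 0\{a,b} | c.c.c.0 ⊢ ··c··> n22
  n17 = 0 | 0 | (0 + 0) | (0 + 0) | (c.c.0)\{a,b} | c.0 ⊢ ··c··> n21, ··c··> n23
  n18 = 0 | 0 | (0 + 0) | c.(0 + 0) | (c.0)\{a,b} | c.0 ⊢ ··c··> n21, ··c··> n24, ··c··> n25
  n19 = 0 | 0 | (0 + 0) | c.(0 + 0) | 0\{a,b} | c.c.0 ⊢ ··c··> n22, ··c··> n25
  n20 = 0 | 0 | (0 + 0) | c.(0 + 0) | (c.c.0)\{a,b} | 0 ⊢ ··c··> n23, ··c··> n24
  n21 = 0 | 0 | (0 + 0) | (0 + 0) | (c.0)\{a,b} | c.0 ⊢ ··c··> n26, ··c··> n27
  n22 = 0 | 0 | (0 + 0) | (0 + 0) | 0\{a,b} | c.c.0 ⊢ ··c··> n27
  n23 = 0 | 0 | (0 + 0) | (0 + 0) | (c.c.0)\{a,b} | 0 ⊢ ··c··> n26
  n24 = 0 | 0 | (0 + 0) | c.(0 + 0) | (c.0)\{a,b} | 0 ⊢ ··c··> n26, ··c··> n28
  n25 = 0 | 0 | (0 + 0) | c.(0 + 0) | 0\{a,b} | c.0 ⊢ ··c··> n27, ··c··> n28
  n26 = 0 | 0 | (0 + 0) | (0 + 0) | (c.0)\{a,b} | 0 ⊢ ··c··> n29
  n27 = 0 | 0 | (0 + 0) | (0 + 0) | 0\{a,b} | c.0 ⊢ ··c··> n29
  n28 = 0 | 0 | (0 + 0) | c.(0 + 0) | 0\{a,b} | 0 ⊢ ··c··> n29
  n29 = 0 | 0 | (0 + 0) | (0 + 0) | 0\{a,b} | 0 ⊢ stopped
Trace ⟨ccc⟩ through Q, begin at {n0}:
  step 1 (c): {n2, n3}
  step 2 (c): {n7, n8}
  step 3 (c): {n14}
  ✓ Q
Trace ⟨ccc⟩ through P, begin at {m0}:
  step 1 (c): {m2, m3}
  step 2 (c): {m7}
  step 3 (c): ∅ (P stuck)

traces(P) ≠ traces(Q) — witness ⟨ccc⟩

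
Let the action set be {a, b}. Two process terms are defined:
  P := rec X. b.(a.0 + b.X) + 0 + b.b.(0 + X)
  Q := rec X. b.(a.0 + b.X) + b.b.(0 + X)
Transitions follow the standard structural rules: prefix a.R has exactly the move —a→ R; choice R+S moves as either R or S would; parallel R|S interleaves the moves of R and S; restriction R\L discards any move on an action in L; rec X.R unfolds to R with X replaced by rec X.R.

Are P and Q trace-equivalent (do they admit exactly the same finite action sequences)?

LTS(P): 5 reachable states
  u0 = rec X. b.(a.0 + b.X) + 0 + b.b.(0 + X) → -b-> u1, -b-> u2
  u1 = a.0 + b.(rec X. b.(a.0 + b.X) + 0 + b.b.(0 + X)) → -a-> u3, -b-> u0
  u2 = b.(0 + (rec X. b.(a.0 + b.X) + 0 + b.b.(0 + X))) → -b-> u4
  u3 = 0 → stopped
  u4 = 0 + (rec X. b.(a.0 + b.X) + 0 + b.b.(0 + X)) → -b-> u1, -b-> u2
LTS(Q): 5 reachable states
  v0 = rec X. b.(a.0 + b.X) + b.b.(0 + X) → -b-> v1, -b-> v2
  v1 = a.0 + b.(rec X. b.(a.0 + b.X) + b.b.(0 + X)) → -a-> v3, -b-> v0
  v2 = b.(0 + (rec X. b.(a.0 + b.X) + b.b.(0 + X))) → -b-> v4
  v3 = 0 → stopped
  v4 = 0 + (rec X. b.(a.0 + b.X) + b.b.(0 + X)) → -b-> v1, -b-> v2
Partition-refinement fixed point:
  B0 = {u0, u4, v0, v4}
  B1 = {u1, v1}
  B2 = {u3, v3}
  B3 = {u2, v2}
u0 ∈ B0, v0 ∈ B0 → same block
Bisimilar ⇒ trace-equivalent.

YES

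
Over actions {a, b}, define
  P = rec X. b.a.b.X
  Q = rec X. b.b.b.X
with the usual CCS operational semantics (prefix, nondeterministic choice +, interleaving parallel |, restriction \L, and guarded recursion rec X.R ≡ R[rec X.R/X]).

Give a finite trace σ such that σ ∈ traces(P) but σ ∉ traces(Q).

P's transition system — 3 states:
  m0 = rec X. b.a.b.X → -b-> m1
  m1 = a.b.(rec X. b.a.b.X) → -a-> m2
  m2 = b.(rec X. b.a.b.X) → -b-> m0
Q's transition system — 3 states:
  n0 = rec X. b.b.b.X → -b-> n1
  n1 = b.b.(rec X. b.b.b.X) → -b-> n2
  n2 = b.(rec X. b.b.b.X) → -b-> n0
Run σ = ⟨ba⟩ on P: start {m0}
  [1] b ⇒ {m1}
  [2] a ⇒ {m2}
  P completes σ.
Run σ = ⟨ba⟩ on Q: start {n0}
  [1] b ⇒ {n1}
  [2] a ⇒ ∅  — Q cannot continue

ba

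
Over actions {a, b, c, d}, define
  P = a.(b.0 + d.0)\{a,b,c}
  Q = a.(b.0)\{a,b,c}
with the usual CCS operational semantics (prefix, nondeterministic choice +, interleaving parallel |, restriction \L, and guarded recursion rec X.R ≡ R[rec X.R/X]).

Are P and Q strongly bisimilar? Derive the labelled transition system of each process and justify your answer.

NO

P's transition system — 3 states:
  m0 = a.(b.0 + d.0)\{a,b,c} :: --a--▸ m1
  m1 = (b.0 + d.0)\{a,b,c} :: --d--▸ m2
  m2 = 0\{a,b,c} :: ·
Q's transition system — 2 states:
  n0 = a.(b.0)\{a,b,c} :: --a--▸ n1
  n1 = (b.0)\{a,b,c} :: ·
Partition-refinement fixed point:
  B0 = {m0}
  B1 = {m1}
  B2 = {m2, n1}
  B3 = {n0}
m0 ∈ B0, n0 ∈ B3 → different blocks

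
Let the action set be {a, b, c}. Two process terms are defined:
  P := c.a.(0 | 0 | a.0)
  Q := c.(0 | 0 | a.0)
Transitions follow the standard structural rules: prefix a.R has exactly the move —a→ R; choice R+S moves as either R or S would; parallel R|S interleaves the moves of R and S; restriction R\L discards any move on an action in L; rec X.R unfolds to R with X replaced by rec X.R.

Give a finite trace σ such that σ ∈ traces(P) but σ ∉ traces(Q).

Reachable graph of P (4 states):
  p0 = c.a.(0 | 0 | a.0) :: =c=> p1
  p1 = a.(0 | 0 | a.0) :: =a=> p2
  p2 = 0 | 0 | a.0 :: =a=> p3
  p3 = 0 | 0 | 0 :: ∅
Reachable graph of Q (3 states):
  q0 = c.(0 | 0 | a.0) :: =c=> q1
  q1 = 0 | 0 | a.0 :: =a=> q2
  q2 = 0 | 0 | 0 :: ∅
Trace ⟨caa⟩ through P, begin at {p0}:
  after c @ step 1: {p1}
  after a @ step 2: {p2}
  after a @ step 3: {p3}
  ✓ P
Trace ⟨caa⟩ through Q, begin at {q0}:
  after c @ step 1: {q1}
  after a @ step 2: {q2}
  after a @ step 3: no successor for Q

caa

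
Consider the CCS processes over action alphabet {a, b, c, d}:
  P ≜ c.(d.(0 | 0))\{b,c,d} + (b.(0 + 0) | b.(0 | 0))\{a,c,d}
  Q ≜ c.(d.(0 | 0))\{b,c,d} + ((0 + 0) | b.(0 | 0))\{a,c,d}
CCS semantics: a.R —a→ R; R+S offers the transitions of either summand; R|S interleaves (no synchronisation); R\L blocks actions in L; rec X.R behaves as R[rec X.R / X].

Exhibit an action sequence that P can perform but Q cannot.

LTS(P): 5 reachable states
  u0 = c.(d.(0 | 0))\{b,c,d} + (b.(0 + 0) | b.(0 | 0))\{a,c,d} has moves ··b··> u1, ··b··> u2, ··c··> u3
  u1 = ((0 + 0) | b.(0 | 0))\{a,c,d} has moves ··b··> u4
  u2 = (b.(0 + 0) | (0 | 0))\{a,c,d} has moves ··b··> u4
  u3 = (d.(0 | 0))\{b,c,d} has moves ∅
  u4 = ((0 + 0) | (0 | 0))\{a,c,d} has moves ∅
LTS(Q): 3 reachable states
  v0 = c.(d.(0 | 0))\{b,c,d} + ((0 + 0) | b.(0 | 0))\{a,c,d} has moves ··b··> v1, ··c··> v2
  v1 = ((0 + 0) | (0 | 0))\{a,c,d} has moves ∅
  v2 = (d.(0 | 0))\{b,c,d} has moves ∅
Run σ = ⟨bb⟩ on P: start {u0}
  after b @ step 1: {u1, u2}
  after b @ step 2: {u4}
  ✓ P
Run σ = ⟨bb⟩ on Q: start {v0}
  after b @ step 1: {v1}
  after b @ step 2: no successor for Q

bb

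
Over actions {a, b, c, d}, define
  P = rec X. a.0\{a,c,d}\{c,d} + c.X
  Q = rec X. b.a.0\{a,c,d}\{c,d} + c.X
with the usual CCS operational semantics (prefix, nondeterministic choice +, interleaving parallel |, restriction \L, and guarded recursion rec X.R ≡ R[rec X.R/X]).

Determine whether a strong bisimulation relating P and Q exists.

not bisimilar

Reachable graph of P (2 states):
  u0 = rec X. a.0\{a,c,d}\{c,d} + c.X → -a-> u1, -c-> u0
  u1 = 0\{a,c,d}\{c,d} → (no moves)
Reachable graph of Q (3 states):
  v0 = rec X. b.a.0\{a,c,d}\{c,d} + c.X → -b-> v1, -c-> v0
  v1 = a.0\{a,c,d}\{c,d} → -a-> v2
  v2 = 0\{a,c,d}\{c,d} → (no moves)
Coarsest stable partition (strong bisimilarity classes):
  B0 = {u0}
  B1 = {u1, v2}
  B2 = {v0}
  B3 = {v1}
u0 ∈ B0, v0 ∈ B2 → different blocks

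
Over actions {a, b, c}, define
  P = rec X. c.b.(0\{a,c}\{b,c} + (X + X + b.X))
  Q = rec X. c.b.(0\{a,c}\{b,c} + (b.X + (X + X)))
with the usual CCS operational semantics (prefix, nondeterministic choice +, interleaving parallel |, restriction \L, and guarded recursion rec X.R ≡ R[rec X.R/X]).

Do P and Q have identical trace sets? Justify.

YES

P's transition system — 3 states:
  s0 = rec X. c.b.(0\{a,c}\{b,c} + (X + X + b.X)) has moves ··c··> s1
  s1 = b.(0\{a,c}\{b,c} + ((rec X. c.b.(0\{a,c}\{b,c} + (X + X + b.X))) + (rec X. c.b.(0\{a,c}\{b,c} + (X + X + b.X))) + b.(rec X. c.b.(0\{a,c}\{b,c} + (X + X + b.X))))) has moves ··b··> s2
  s2 = 0\{a,c}\{b,c} + ((rec X. c.b.(0\{a,c}\{b,c} + (X + X + b.X))) + (rec X. c.b.(0\{a,c}\{b,c} + (X + X + b.X))) + b.(rec X. c.b.(0\{a,c}\{b,c} + (X + X + b.X)))) has moves ··b··> s0, ··c··> s1
Q's transition system — 3 states:
  t0 = rec X. c.b.(0\{a,c}\{b,c} + (b.X + (X + X))) has moves ··c··> t1
  t1 = b.(0\{a,c}\{b,c} + (b.(rec X. c.b.(0\{a,c}\{b,c} + (b.X + (X + X)))) + ((rec X. c.b.(0\{a,c}\{b,c} + (b.X + (X + X)))) + (rec X. c.b.(0\{a,c}\{b,c} + (b.X + (X + X))))))) has moves ··b··> t2
  t2 = 0\{a,c}\{b,c} + (b.(rec X. c.b.(0\{a,c}\{b,c} + (b.X + (X + X)))) + ((rec X. c.b.(0\{a,c}\{b,c} + (b.X + (X + X)))) + (rec X. c.b.(0\{a,c}\{b,c} + (b.X + (X + X)))))) has moves ··b··> t0, ··c··> t1
Partition-refinement fixed point:
  B0 = {s0, t0}
  B1 = {s1, t1}
  B2 = {s2, t2}
s0 ∈ B0, t0 ∈ B0 → same block
Bisimilar ⇒ trace-equivalent.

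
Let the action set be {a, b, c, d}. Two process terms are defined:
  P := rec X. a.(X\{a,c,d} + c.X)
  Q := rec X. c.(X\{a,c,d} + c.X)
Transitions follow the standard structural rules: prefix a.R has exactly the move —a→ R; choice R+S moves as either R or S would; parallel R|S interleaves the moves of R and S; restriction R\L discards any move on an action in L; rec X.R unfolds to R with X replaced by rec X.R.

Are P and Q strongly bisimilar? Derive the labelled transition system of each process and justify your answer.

LTS(P): 2 reachable states
  s0 = rec X. a.(X\{a,c,d} + c.X) has moves -a-> s1
  s1 = (rec X. a.(X\{a,c,d} + c.X))\{a,c,d} + c.(rec X. a.(X\{a,c,d} + c.X)) has moves -c-> s0
LTS(Q): 2 reachable states
  t0 = rec X. c.(X\{a,c,d} + c.X) has moves -c-> t1
  t1 = (rec X. c.(X\{a,c,d} + c.X))\{a,c,d} + c.(rec X. c.(X\{a,c,d} + c.X)) has moves -c-> t0
Coarsest stable partition (strong bisimilarity classes):
  B0 = {s0}
  B1 = {s1}
  B2 = {t0, t1}
s0 ∈ B0, t0 ∈ B2 → different blocks

not bisimilar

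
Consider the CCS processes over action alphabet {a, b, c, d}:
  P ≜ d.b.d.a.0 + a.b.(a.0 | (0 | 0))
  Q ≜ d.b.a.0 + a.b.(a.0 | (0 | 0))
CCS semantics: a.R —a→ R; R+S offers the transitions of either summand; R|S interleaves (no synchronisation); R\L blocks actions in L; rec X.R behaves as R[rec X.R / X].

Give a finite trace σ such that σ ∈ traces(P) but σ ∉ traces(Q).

dbd

LTS(P): 8 reachable states
  u0 = d.b.d.a.0 + a.b.(a.0 | (0 | 0)) has moves -a-> u1, -d-> u2
  u1 = b.(a.0 | (0 | 0)) has moves -b-> u3
  u2 = b.d.a.0 has moves -b-> u4
  u3 = a.0 | (0 | 0) has moves -a-> u5
  u4 = d.a.0 has moves -d-> u6
  u5 = 0 | (0 | 0) has moves ·
  u6 = a.0 has moves -a-> u7
  u7 = 0 has moves ·
LTS(Q): 7 reachable states
  v0 = d.b.a.0 + a.b.(a.0 | (0 | 0)) has moves -a-> v1, -d-> v2
  v1 = b.(a.0 | (0 | 0)) has moves -b-> v3
  v2 = b.a.0 has moves -b-> v4
  v3 = a.0 | (0 | 0) has moves -a-> v5
  v4 = a.0 has moves -a-> v6
  v5 = 0 | (0 | 0) has moves ·
  v6 = 0 has moves ·
Run σ = ⟨dbd⟩ on P: start {u0}
  step 1 (d): {u2}
  step 2 (b): {u4}
  step 3 (d): {u6}
  ✓ P
Run σ = ⟨dbd⟩ on Q: start {v0}
  step 1 (d): {v2}
  step 2 (b): {v4}
  step 3 (d): ∅ (Q stuck)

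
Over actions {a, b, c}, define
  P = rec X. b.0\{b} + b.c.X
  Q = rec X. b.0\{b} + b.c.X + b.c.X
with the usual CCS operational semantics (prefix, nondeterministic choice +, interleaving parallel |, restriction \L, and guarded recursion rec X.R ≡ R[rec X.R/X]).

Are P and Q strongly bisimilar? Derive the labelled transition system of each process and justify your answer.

P ~ Q

Reachable graph of P (3 states):
  p0 = rec X. b.0\{b} + b.c.X | -b-> p1, -b-> p2
  p1 = 0\{b} | stopped
  p2 = c.(rec X. b.0\{b} + b.c.X) | -c-> p0
Reachable graph of Q (3 states):
  q0 = rec X. b.0\{b} + b.c.X + b.c.X | -b-> q1, -b-> q2
  q1 = 0\{b} | stopped
  q2 = c.(rec X. b.0\{b} + b.c.X + b.c.X) | -c-> q0
Bisimilarity quotient blocks:
  B0 = {p0, q0}
  B1 = {p1, q1}
  B2 = {p2, q2}
p0 ∈ B0, q0 ∈ B0 → same block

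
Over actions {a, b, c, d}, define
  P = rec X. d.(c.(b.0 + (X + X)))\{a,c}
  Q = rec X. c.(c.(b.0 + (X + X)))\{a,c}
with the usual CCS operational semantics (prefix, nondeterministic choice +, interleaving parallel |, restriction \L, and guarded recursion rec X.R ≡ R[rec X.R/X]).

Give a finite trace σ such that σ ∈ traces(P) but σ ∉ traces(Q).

LTS(P): 2 reachable states
  m0 = rec X. d.(c.(b.0 + (X + X)))\{a,c} ⊢ --d--▸ m1
  m1 = (c.(b.0 + ((rec X. d.(c.(b.0 + (X + X)))\{a,c}) + (rec X. d.(c.(b.0 + (X + X)))\{a,c}))))\{a,c} ⊢ (no moves)
LTS(Q): 2 reachable states
  n0 = rec X. c.(c.(b.0 + (X + X)))\{a,c} ⊢ --c--▸ n1
  n1 = (c.(b.0 + ((rec X. c.(c.(b.0 + (X + X)))\{a,c}) + (rec X. c.(c.(b.0 + (X + X)))\{a,c}))))\{a,c} ⊢ (no moves)
Trace ⟨d⟩ through P, begin at {m0}:
  after d @ step 1: {m1}
  — P admits the full trace.
Trace ⟨d⟩ through Q, begin at {n0}:
  after d @ step 1: ∅ (Q stuck)

d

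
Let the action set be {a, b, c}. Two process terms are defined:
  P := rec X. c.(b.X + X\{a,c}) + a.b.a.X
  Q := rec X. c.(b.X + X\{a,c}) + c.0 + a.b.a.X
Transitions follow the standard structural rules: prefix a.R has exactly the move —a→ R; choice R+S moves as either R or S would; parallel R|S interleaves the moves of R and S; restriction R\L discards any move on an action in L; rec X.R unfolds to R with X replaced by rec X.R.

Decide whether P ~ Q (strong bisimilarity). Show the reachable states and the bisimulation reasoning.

LTS(P): 4 reachable states
  u0 = rec X. c.(b.X + X\{a,c}) + a.b.a.X :: =a=> u1, =c=> u2
  u1 = b.a.(rec X. c.(b.X + X\{a,c}) + a.b.a.X) :: =b=> u3
  u2 = b.(rec X. c.(b.X + X\{a,c}) + a.b.a.X) + (rec X. c.(b.X + X\{a,c}) + a.b.a.X)\{a,c} :: =b=> u0
  u3 = a.(rec X. c.(b.X + X\{a,c}) + a.b.a.X) :: =a=> u0
LTS(Q): 5 reachable states
  v0 = rec X. c.(b.X + X\{a,c}) + c.0 + a.b.a.X :: =a=> v1, =c=> v2, =c=> v3
  v1 = b.a.(rec X. c.(b.X + X\{a,c}) + c.0 + a.b.a.X) :: =b=> v4
  v2 = 0 :: (no moves)
  v3 = b.(rec X. c.(b.X + X\{a,c}) + c.0 + a.b.a.X) + (rec X. c.(b.X + X\{a,c}) + c.0 + a.b.a.X)\{a,c} :: =b=> v0
  v4 = a.(rec X. c.(b.X + X\{a,c}) + c.0 + a.b.a.X) :: =a=> v0
Coarsest stable partition (strong bisimilarity classes):
  B0 = {u0}
  B1 = {u1}
  B2 = {u3}
  B3 = {u2}
  B4 = {v0}
  B5 = {v1}
  B6 = {v4}
  B7 = {v3}
  B8 = {v2}
u0 ∈ B0, v0 ∈ B4 → different blocks

not bisimilar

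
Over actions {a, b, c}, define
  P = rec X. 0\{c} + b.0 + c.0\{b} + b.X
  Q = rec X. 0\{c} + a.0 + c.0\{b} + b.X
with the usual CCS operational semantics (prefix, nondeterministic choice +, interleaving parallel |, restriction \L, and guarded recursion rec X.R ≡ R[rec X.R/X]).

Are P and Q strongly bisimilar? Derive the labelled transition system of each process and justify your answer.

NO

Reachable graph of P (3 states):
  u0 = rec X. 0\{c} + b.0 + c.0\{b} + b.X ⊢ -b-> u0, -b-> u1, -c-> u2
  u1 = 0 ⊢ deadlocked
  u2 = 0\{b} ⊢ deadlocked
Reachable graph of Q (3 states):
  v0 = rec X. 0\{c} + a.0 + c.0\{b} + b.X ⊢ -a-> v1, -b-> v0, -c-> v2
  v1 = 0 ⊢ deadlocked
  v2 = 0\{b} ⊢ deadlocked
Partition-refinement fixed point:
  B0 = {u0}
  B1 = {u1, u2, v1, v2}
  B2 = {v0}
u0 ∈ B0, v0 ∈ B2 → different blocks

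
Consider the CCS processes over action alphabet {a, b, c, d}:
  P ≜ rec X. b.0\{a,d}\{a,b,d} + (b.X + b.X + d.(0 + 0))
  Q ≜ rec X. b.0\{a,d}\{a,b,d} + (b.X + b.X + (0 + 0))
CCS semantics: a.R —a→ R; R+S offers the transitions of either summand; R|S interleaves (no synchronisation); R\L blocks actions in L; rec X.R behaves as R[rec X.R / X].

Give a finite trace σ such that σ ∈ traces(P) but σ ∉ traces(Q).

LTS(P): 3 reachable states
  m0 = rec X. b.0\{a,d}\{a,b,d} + (b.X + b.X + d.(0 + 0)) ⊢ —b→ m0, —b→ m1, —d→ m2
  m1 = 0\{a,d}\{a,b,d} ⊢ (no moves)
  m2 = 0 + 0 ⊢ (no moves)
LTS(Q): 2 reachable states
  n0 = rec X. b.0\{a,d}\{a,b,d} + (b.X + b.X + (0 + 0)) ⊢ —b→ n0, —b→ n1
  n1 = 0\{a,d}\{a,b,d} ⊢ (no moves)
Trace ⟨d⟩ through P, begin at {m0}:
  step 1 (d): {m2}
  P completes σ.
Trace ⟨d⟩ through Q, begin at {n0}:
  step 1 (d): ∅ (Q stuck)

d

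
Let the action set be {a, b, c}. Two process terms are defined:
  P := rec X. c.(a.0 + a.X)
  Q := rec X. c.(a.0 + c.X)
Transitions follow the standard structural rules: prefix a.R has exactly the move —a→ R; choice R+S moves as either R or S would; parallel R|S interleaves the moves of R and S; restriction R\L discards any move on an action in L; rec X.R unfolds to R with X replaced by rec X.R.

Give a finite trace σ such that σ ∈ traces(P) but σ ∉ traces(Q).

cac

Reachable graph of P (3 states):
  p0 = rec X. c.(a.0 + a.X) | -c-> p1
  p1 = a.0 + a.(rec X. c.(a.0 + a.X)) | -a-> p0, -a-> p2
  p2 = 0 | ·
Reachable graph of Q (3 states):
  q0 = rec X. c.(a.0 + c.X) | -c-> q1
  q1 = a.0 + c.(rec X. c.(a.0 + c.X)) | -a-> q2, -c-> q0
  q2 = 0 | ·
Trace ⟨cac⟩ through P, begin at {p0}:
  [1] c ⇒ {p1}
  [2] a ⇒ {p0, p2}
  [3] c ⇒ {p1}
  — P admits the full trace.
Trace ⟨cac⟩ through Q, begin at {q0}:
  [1] c ⇒ {q1}
  [2] a ⇒ {q2}
  [3] c ⇒ no successor for Q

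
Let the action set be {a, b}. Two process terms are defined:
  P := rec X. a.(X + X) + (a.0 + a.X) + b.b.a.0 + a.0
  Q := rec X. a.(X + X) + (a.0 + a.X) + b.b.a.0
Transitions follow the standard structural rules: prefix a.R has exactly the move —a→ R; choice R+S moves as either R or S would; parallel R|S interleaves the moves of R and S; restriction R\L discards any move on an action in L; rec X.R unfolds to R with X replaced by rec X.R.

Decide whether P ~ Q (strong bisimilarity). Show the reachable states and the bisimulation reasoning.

P's transition system — 5 states:
  p0 = rec X. a.(X + X) + (a.0 + a.X) + b.b.a.0 + a.0 | ··a··> p0, ··a··> p1, ··a··> p2, ··b··> p3
  p1 = (rec X. a.(X + X) + (a.0 + a.X) + b.b.a.0 + a.0) + (rec X. a.(X + X) + (a.0 + a.X) + b.b.a.0 + a.0) | ··a··> p0, ··a··> p1, ··a··> p2, ··b··> p3
  p2 = 0 | deadlocked
  p3 = b.a.0 | ··b··> p4
  p4 = a.0 | ··a··> p2
Q's transition system — 5 states:
  q0 = rec X. a.(X + X) + (a.0 + a.X) + b.b.a.0 | ··a··> q0, ··a··> q1, ··a··> q2, ··b··> q3
  q1 = (rec X. a.(X + X) + (a.0 + a.X) + b.b.a.0) + (rec X. a.(X + X) + (a.0 + a.X) + b.b.a.0) | ··a··> q0, ··a··> q1, ··a··> q2, ··b··> q3
  q2 = 0 | deadlocked
  q3 = b.a.0 | ··b··> q4
  q4 = a.0 | ··a··> q2
Bisimilarity quotient blocks:
  B0 = {p0, p1, q0, q1}
  B1 = {p2, q2}
  B2 = {p3, q3}
  B3 = {p4, q4}
p0 ∈ B0, q0 ∈ B0 → same block

YES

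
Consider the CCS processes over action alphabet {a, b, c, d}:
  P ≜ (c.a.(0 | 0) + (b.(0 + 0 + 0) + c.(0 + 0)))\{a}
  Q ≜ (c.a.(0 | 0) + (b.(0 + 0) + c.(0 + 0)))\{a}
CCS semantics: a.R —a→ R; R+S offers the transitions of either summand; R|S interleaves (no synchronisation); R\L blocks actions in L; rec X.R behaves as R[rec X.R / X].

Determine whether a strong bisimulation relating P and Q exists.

bisimilar

LTS(P): 4 reachable states
  m0 = (c.a.(0 | 0) + (b.(0 + 0 + 0) + c.(0 + 0)))\{a} ⊢ =b=> m1, =c=> m2, =c=> m3
  m1 = (0 + 0 + 0)\{a} ⊢ ∅
  m2 = (0 + 0)\{a} ⊢ ∅
  m3 = (a.(0 | 0))\{a} ⊢ ∅
LTS(Q): 3 reachable states
  n0 = (c.a.(0 | 0) + (b.(0 + 0) + c.(0 + 0)))\{a} ⊢ =b=> n1, =c=> n1, =c=> n2
  n1 = (0 + 0)\{a} ⊢ ∅
  n2 = (a.(0 | 0))\{a} ⊢ ∅
Coarsest stable partition (strong bisimilarity classes):
  B0 = {m0, n0}
  B1 = {m1, m2, m3, n1, n2}
m0 ∈ B0, n0 ∈ B0 → same block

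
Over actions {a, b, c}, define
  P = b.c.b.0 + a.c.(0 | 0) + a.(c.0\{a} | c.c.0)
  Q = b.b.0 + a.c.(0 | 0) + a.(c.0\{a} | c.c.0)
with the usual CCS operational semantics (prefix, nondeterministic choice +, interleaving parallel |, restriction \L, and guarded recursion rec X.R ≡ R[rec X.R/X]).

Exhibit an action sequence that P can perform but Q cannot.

bc

Reachable graph of P (12 states):
  p0 = b.c.b.0 + a.c.(0 | 0) + a.(c.0\{a} | c.c.0) → =a=> p1, =a=> p2, =b=> p3
  p1 = c.(0 | 0) → =c=> p4
  p2 = c.0\{a} | c.c.0 → =c=> p5, =c=> p6
  p3 = c.b.0 → =c=> p7
  p4 = 0 | 0 → deadlocked
  p5 = 0\{a} | c.c.0 → =c=> p8
  p6 = c.0\{a} | c.0 → =c=> p8, =c=> p9
  p7 = b.0 → =b=> p10
  p8 = 0\{a} | c.0 → =c=> p11
  p9 = c.0\{a} | 0 → =c=> p11
  p10 = 0 → deadlocked
  p11 = 0\{a} | 0 → deadlocked
Reachable graph of Q (11 states):
  q0 = b.b.0 + a.c.(0 | 0) + a.(c.0\{a} | c.c.0) → =a=> q1, =a=> q2, =b=> q3
  q1 = c.(0 | 0) → =c=> q4
  q2 = c.0\{a} | c.c.0 → =c=> q5, =c=> q6
  q3 = b.0 → =b=> q7
  q4 = 0 | 0 → deadlocked
  q5 = 0\{a} | c.c.0 → =c=> q8
  q6 = c.0\{a} | c.0 → =c=> q8, =c=> q9
  q7 = 0 → deadlocked
  q8 = 0\{a} | c.0 → =c=> q10
  q9 = c.0\{a} | 0 → =c=> q10
  q10 = 0\{a} | 0 → deadlocked
Executing bc from P (initial set {p0}):
  [1] b ⇒ {p3}
  [2] c ⇒ {p7}
  P completes σ.
Executing bc from Q (initial set {q0}):
  [1] b ⇒ {q3}
  [2] c ⇒ ∅  — Q cannot continue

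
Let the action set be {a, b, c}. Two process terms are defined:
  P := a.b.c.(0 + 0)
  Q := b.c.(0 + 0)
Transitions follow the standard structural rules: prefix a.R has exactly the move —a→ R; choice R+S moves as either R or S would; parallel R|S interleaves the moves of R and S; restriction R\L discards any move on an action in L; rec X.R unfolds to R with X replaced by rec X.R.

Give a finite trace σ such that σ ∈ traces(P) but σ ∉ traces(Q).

P's transition system — 4 states:
  p0 = a.b.c.(0 + 0) | —a→ p1
  p1 = b.c.(0 + 0) | —b→ p2
  p2 = c.(0 + 0) | —c→ p3
  p3 = 0 + 0 | stopped
Q's transition system — 3 states:
  q0 = b.c.(0 + 0) | —b→ q1
  q1 = c.(0 + 0) | —c→ q2
  q2 = 0 + 0 | stopped
Trace ⟨a⟩ through P, begin at {p0}:
  [1] a ⇒ {p1}
  — P admits the full trace.
Trace ⟨a⟩ through Q, begin at {q0}:
  [1] a ⇒ ∅  — Q cannot continue

a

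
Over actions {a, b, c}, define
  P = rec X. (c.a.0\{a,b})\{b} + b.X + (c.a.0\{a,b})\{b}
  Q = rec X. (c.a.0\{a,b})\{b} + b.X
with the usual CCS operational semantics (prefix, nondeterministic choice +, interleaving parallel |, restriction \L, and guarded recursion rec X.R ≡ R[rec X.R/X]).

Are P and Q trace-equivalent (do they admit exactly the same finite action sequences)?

traces(P) = traces(Q)

LTS(P): 3 reachable states
  p0 = rec X. (c.a.0\{a,b})\{b} + b.X + (c.a.0\{a,b})\{b} :: --b--▸ p0, --c--▸ p1
  p1 = (a.0\{a,b})\{b} :: --a--▸ p2
  p2 = 0\{a,b}\{b} :: stopped
LTS(Q): 3 reachable states
  q0 = rec X. (c.a.0\{a,b})\{b} + b.X :: --b--▸ q0, --c--▸ q1
  q1 = (a.0\{a,b})\{b} :: --a--▸ q2
  q2 = 0\{a,b}\{b} :: stopped
Partition-refinement fixed point:
  B0 = {p0, q0}
  B1 = {p1, q1}
  B2 = {p2, q2}
p0 ∈ B0, q0 ∈ B0 → same block
Bisimilar ⇒ trace-equivalent.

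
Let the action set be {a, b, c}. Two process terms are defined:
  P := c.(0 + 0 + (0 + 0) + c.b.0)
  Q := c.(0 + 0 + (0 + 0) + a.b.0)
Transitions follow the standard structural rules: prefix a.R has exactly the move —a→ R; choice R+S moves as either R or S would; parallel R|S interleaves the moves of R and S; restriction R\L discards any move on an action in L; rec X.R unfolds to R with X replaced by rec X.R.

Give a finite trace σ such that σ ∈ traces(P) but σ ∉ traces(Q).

LTS(P): 4 reachable states
  p0 = c.(0 + 0 + (0 + 0) + c.b.0) | ··c··> p1
  p1 = 0 + 0 + (0 + 0) + c.b.0 | ··c··> p2
  p2 = b.0 | ··b··> p3
  p3 = 0 | ∅
LTS(Q): 4 reachable states
  q0 = c.(0 + 0 + (0 + 0) + a.b.0) | ··c··> q1
  q1 = 0 + 0 + (0 + 0) + a.b.0 | ··a··> q2
  q2 = b.0 | ··b··> q3
  q3 = 0 | ∅
Run σ = ⟨cc⟩ on P: start {p0}
  step 1 (c): {p1}
  step 2 (c): {p2}
  — P admits the full trace.
Run σ = ⟨cc⟩ on Q: start {q0}
  step 1 (c): {q1}
  step 2 (c): no successor for Q

cc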